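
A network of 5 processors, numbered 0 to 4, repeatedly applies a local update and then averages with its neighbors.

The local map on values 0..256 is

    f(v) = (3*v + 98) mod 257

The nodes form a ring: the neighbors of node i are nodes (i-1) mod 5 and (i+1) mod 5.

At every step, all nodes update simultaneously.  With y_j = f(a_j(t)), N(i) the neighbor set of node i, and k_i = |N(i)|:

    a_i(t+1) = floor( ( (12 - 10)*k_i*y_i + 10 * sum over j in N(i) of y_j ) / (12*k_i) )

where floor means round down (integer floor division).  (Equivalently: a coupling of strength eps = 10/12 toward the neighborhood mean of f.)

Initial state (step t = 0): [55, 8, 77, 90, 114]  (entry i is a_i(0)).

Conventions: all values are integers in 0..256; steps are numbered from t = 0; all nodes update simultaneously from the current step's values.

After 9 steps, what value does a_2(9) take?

Simulating step by step:
t=0: [55, 8, 77, 90, 114]
t=1: [128, 52, 109, 124, 79]
t=2: [175, 206, 222, 138, 195]
t=3: [172, 183, 232, 217, 179]
t=4: [122, 73, 157, 99, 159]
t=5: [84, 119, 91, 71, 153]
t=6: [115, 119, 124, 74, 68]
t=7: [132, 199, 144, 118, 111]
t=8: [187, 135, 159, 111, 209]
t=9: [214, 126, 185, 142, 168]

Answer: a_2(9) = 185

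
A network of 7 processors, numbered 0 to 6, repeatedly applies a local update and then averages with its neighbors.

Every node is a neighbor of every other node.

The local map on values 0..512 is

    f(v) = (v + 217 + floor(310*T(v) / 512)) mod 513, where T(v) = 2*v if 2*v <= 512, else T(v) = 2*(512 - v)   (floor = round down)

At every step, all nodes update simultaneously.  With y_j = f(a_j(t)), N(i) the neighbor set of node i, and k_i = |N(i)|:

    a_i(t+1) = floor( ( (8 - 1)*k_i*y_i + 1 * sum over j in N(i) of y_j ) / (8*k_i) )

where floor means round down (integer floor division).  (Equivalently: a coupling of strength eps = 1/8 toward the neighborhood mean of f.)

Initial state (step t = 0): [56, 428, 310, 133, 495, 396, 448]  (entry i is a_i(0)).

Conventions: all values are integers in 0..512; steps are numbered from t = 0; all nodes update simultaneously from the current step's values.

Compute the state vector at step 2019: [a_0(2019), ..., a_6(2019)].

Simulating step by step:
t=0: [56, 428, 310, 133, 495, 396, 448]
t=1: [332, 241, 262, 478, 229, 247, 237]
t=2: [250, 236, 263, 225, 214, 248, 228]
t=3: [251, 225, 261, 204, 184, 248, 210]
t=4: [249, 201, 258, 161, 123, 244, 172]
t=5: [249, 158, 261, 82, 449, 239, 103]
t=6: [256, 84, 268, 379, 234, 237, 418]
t=7: [269, 382, 266, 247, 227, 232, 239]
t=8: [263, 242, 263, 248, 210, 219, 233]
t=9: [262, 237, 262, 248, 176, 193, 220]
t=10: [258, 223, 258, 245, 109, 140, 192]
t=11: [262, 201, 262, 242, 423, 43, 142]
t=12: [259, 157, 259, 235, 230, 297, 45]
t=13: [263, 76, 263, 223, 214, 256, 303]
t=14: [266, 366, 266, 206, 189, 268, 260]
t=15: [261, 243, 261, 169, 136, 261, 263]
t=16: [257, 234, 257, 94, 32, 257, 257]
t=17: [271, 230, 271, 404, 286, 271, 271]
t=18: [264, 218, 264, 240, 261, 264, 264]
t=19: [265, 194, 265, 236, 265, 265, 265]
t=20: [264, 148, 264, 227, 264, 264, 264]
t=21: [261, 59, 261, 207, 261, 261, 261]
t=22: [267, 334, 267, 176, 267, 267, 267]
t=23: [263, 251, 263, 114, 263, 263, 263]
t=24: [271, 263, 271, 443, 271, 271, 271]
t=25: [265, 267, 265, 234, 265, 265, 265]
t=26: [267, 266, 267, 226, 267, 267, 267]
t=27: [265, 265, 265, 211, 265, 265, 265]
t=28: [265, 265, 265, 182, 265, 265, 265]
t=29: [264, 264, 264, 126, 264, 264, 264]
t=30: [272, 272, 272, 466, 272, 272, 272]
t=31: [265, 265, 265, 230, 265, 265, 265]
t=32: [266, 266, 266, 219, 266, 266, 266]
t=33: [265, 265, 265, 197, 265, 265, 265]
t=34: [265, 265, 265, 155, 265, 265, 265]
t=35: [263, 263, 263, 73, 263, 263, 263]
t=36: [270, 270, 270, 364, 270, 270, 270]
t=37: [266, 266, 266, 249, 266, 266, 266]
t=38: [266, 266, 266, 255, 266, 266, 266]
t=39: [267, 267, 267, 267, 267, 267, 267]
t=40: [267, 267, 267, 267, 267, 267, 267]

Answer: [267, 267, 267, 267, 267, 267, 267]
Key observation: The state at step 39, [267, 267, 267, 267, 267, 267, 267], reappears at step 40: the system is in a cycle of period 1 from step 39 on.  Therefore the state at step 2019 equals the state at step 39 + ((2019 - 39) mod 1) = 39, which is [267, 267, 267, 267, 267, 267, 267].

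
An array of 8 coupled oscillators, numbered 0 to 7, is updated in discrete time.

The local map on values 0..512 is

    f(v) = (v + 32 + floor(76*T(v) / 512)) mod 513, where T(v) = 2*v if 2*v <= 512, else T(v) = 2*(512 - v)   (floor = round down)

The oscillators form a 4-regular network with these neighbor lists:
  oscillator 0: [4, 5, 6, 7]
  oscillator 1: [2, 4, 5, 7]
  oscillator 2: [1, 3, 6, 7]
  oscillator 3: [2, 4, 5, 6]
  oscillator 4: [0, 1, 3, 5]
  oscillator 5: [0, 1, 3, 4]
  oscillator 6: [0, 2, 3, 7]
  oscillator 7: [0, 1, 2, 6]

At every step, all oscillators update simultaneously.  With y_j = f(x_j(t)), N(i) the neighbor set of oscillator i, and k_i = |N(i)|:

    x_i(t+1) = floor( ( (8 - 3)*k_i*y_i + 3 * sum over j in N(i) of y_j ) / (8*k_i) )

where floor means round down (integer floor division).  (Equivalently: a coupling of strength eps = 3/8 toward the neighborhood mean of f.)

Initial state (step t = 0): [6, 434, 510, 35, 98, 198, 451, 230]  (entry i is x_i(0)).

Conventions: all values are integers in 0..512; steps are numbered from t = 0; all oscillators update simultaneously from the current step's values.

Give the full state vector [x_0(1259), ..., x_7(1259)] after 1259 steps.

Answer: [207, 403, 450, 207, 151, 151, 410, 450]
Key observation: The state at step 28, [96, 405, 429, 96, 60, 60, 401, 429], reappears at step 34: the system is in a cycle of period 6 from step 28 on.  Therefore the state at step 1259 equals the state at step 28 + ((1259 - 28) mod 6) = 29, which is [207, 403, 450, 207, 151, 151, 410, 450].

Derivation:
t=0: [6, 434, 510, 35, 98, 198, 451, 230]
t=1: [144, 381, 149, 139, 183, 251, 357, 305]
t=2: [273, 398, 280, 253, 284, 330, 370, 373]
t=3: [392, 441, 398, 377, 390, 408, 423, 434]
t=4: [464, 485, 468, 456, 461, 468, 475, 483]
t=5: [367, 56, 49, 363, 413, 143, 98, 55]
t=6: [365, 148, 134, 362, 408, 272, 200, 139]
t=7: [401, 257, 237, 399, 432, 381, 303, 241]
t=8: [448, 379, 358, 446, 467, 448, 399, 361]
t=9: [491, 457, 445, 489, 502, 495, 465, 446]
t=10: [108, 412, 453, 107, 66, 64, 414, 453]
t=11: [220, 411, 465, 219, 160, 159, 423, 465]
t=12: [335, 435, 485, 335, 275, 274, 455, 485]
t=13: [380, 378, 140, 380, 395, 394, 395, 140]
t=14: [431, 407, 280, 431, 458, 458, 412, 280]
t=15: [479, 459, 407, 479, 499, 499, 458, 407]
t=16: [99, 408, 433, 99, 63, 63, 405, 433]
t=17: [210, 406, 453, 210, 155, 155, 414, 453]
t=18: [325, 430, 477, 325, 268, 268, 448, 477]
t=19: [374, 374, 135, 374, 390, 390, 390, 135]
t=20: [426, 403, 275, 426, 454, 454, 408, 275]
t=21: [475, 456, 404, 475, 495, 495, 455, 404]
t=22: [97, 406, 431, 97, 61, 61, 402, 431]
t=23: [208, 405, 452, 208, 153, 153, 412, 452]
t=24: [322, 429, 476, 322, 265, 265, 446, 476]
t=25: [372, 373, 134, 372, 388, 388, 388, 134]
t=26: [425, 402, 273, 425, 453, 453, 406, 273]
t=27: [474, 455, 402, 474, 494, 494, 453, 402]
t=28: [96, 405, 429, 96, 60, 60, 401, 429]
t=29: [207, 403, 450, 207, 151, 151, 410, 450]
t=30: [321, 428, 475, 321, 263, 263, 445, 475]
t=31: [371, 372, 133, 371, 386, 386, 387, 133]
t=32: [424, 401, 272, 424, 452, 452, 406, 272]
t=33: [474, 454, 402, 474, 494, 494, 453, 402]
t=34: [96, 405, 429, 96, 60, 60, 401, 429]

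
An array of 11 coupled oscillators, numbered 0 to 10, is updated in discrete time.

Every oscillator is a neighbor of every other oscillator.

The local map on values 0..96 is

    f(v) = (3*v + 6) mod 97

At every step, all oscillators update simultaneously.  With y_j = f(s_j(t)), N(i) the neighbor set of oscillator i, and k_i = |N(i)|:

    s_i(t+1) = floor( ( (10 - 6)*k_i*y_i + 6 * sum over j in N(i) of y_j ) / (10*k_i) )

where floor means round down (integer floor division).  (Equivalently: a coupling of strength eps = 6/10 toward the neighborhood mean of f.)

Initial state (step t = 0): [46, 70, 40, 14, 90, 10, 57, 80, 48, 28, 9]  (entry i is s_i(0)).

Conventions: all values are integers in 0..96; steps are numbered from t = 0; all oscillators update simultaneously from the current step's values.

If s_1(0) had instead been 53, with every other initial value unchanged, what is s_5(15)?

Simulating step by step:
t=0: [46, 53, 40, 14, 90, 10, 57, 80, 48, 28, 9]
t=1: [53, 60, 46, 53, 64, 49, 64, 54, 55, 67, 48]
t=2: [55, 63, 48, 55, 34, 51, 34, 56, 57, 37, 50]
t=3: [56, 31, 49, 56, 35, 52, 35, 57, 58, 38, 51]
t=4: [59, 33, 52, 59, 37, 55, 37, 60, 61, 41, 54]
t=5: [67, 41, 60, 67, 45, 63, 45, 68, 69, 49, 62]
t=6: [29, 36, 55, 29, 40, 25, 40, 30, 31, 44, 57]
t=7: [69, 43, 63, 69, 47, 65, 47, 70, 38, 52, 65]
t=8: [24, 30, 18, 24, 35, 20, 35, 25, 25, 40, 20]
t=9: [66, 72, 60, 66, 44, 62, 44, 67, 67, 49, 62]
t=10: [32, 38, 59, 32, 43, 61, 43, 33, 33, 48, 61]
t=11: [28, 34, 56, 28, 39, 58, 39, 29, 29, 44, 58]
t=12: [73, 46, 68, 73, 51, 71, 51, 74, 74, 56, 71]
t=13: [37, 42, 32, 37, 47, 35, 47, 38, 38, 52, 35]
t=14: [25, 31, 20, 25, 36, 23, 36, 26, 26, 41, 23]
t=15: [64, 37, 59, 64, 42, 62, 42, 65, 65, 47, 62]

Answer: s_5(15) = 62
Key observation: This trace re-runs the system from the modified initial state.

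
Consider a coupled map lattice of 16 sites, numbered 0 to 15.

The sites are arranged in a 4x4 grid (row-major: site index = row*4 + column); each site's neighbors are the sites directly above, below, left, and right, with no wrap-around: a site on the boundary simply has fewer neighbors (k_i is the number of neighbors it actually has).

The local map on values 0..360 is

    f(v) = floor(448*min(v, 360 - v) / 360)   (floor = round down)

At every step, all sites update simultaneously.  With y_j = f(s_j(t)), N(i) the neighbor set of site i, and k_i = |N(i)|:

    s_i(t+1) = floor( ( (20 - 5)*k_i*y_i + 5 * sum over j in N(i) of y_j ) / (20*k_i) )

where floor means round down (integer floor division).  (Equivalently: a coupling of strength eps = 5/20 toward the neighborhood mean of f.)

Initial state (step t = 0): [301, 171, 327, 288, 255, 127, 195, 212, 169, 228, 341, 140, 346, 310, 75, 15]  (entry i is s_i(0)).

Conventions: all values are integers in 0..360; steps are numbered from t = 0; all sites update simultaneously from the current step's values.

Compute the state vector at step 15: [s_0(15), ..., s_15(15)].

Answer: [174, 174, 173, 172, 174, 175, 172, 175, 176, 178, 175, 176, 175, 175, 175, 176]

Derivation:
t=0: [301, 171, 327, 288, 255, 127, 195, 212, 169, 228, 341, 140, 346, 310, 75, 15]
t=1: [97, 181, 72, 94, 134, 162, 179, 177, 183, 151, 57, 149, 46, 69, 78, 46]
t=2: [138, 200, 113, 125, 169, 200, 202, 208, 199, 176, 95, 167, 80, 92, 90, 78]
t=3: [179, 191, 150, 157, 205, 200, 187, 188, 194, 203, 134, 188, 113, 121, 111, 112]
t=4: [216, 208, 191, 196, 196, 200, 209, 212, 198, 191, 172, 203, 149, 151, 141, 148]
t=5: [183, 190, 205, 202, 201, 198, 190, 186, 200, 207, 208, 194, 187, 187, 180, 184]
t=6: [216, 209, 195, 198, 199, 201, 208, 213, 199, 192, 193, 206, 213, 213, 219, 218]
t=7: [182, 188, 201, 199, 198, 196, 191, 184, 199, 205, 203, 190, 184, 183, 178, 177]
t=8: [217, 212, 199, 202, 202, 204, 208, 216, 201, 195, 198, 211, 216, 217, 218, 219]
t=9: [180, 185, 197, 194, 194, 193, 190, 181, 196, 201, 197, 185, 181, 179, 178, 176]
t=10: [220, 215, 204, 207, 207, 207, 210, 219, 205, 199, 204, 216, 219, 219, 219, 219]
t=11: [176, 181, 191, 188, 188, 189, 186, 177, 191, 196, 191, 179, 177, 177, 176, 175]
t=12: [218, 219, 211, 214, 213, 212, 215, 219, 210, 206, 211, 220, 218, 218, 218, 217]
t=13: [176, 176, 183, 180, 182, 183, 180, 175, 185, 188, 183, 175, 177, 177, 176, 176]
t=14: [219, 219, 220, 222, 220, 219, 222, 218, 217, 215, 219, 217, 219, 219, 219, 218]
t=15: [174, 174, 173, 172, 174, 175, 172, 175, 176, 178, 175, 176, 175, 175, 175, 176]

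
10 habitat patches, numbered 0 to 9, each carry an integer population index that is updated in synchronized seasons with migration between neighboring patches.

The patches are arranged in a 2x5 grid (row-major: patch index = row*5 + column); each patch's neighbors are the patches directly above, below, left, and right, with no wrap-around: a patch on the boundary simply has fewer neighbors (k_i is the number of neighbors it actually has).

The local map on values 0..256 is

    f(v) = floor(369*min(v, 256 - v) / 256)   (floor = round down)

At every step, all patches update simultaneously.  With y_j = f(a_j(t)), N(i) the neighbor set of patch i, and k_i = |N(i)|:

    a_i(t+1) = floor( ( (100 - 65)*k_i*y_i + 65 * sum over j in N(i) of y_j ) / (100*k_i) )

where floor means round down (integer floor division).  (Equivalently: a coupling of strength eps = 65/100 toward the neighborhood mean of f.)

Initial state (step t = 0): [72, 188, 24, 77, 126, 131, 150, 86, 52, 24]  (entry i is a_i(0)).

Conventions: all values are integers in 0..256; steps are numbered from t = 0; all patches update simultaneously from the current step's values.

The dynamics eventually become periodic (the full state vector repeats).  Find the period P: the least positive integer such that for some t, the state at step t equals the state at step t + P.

Simulating step by step:
t=0: [72, 188, 24, 77, 126, 131, 150, 86, 52, 24]
t=1: [126, 96, 83, 101, 110, 145, 140, 99, 83, 94]
t=2: [159, 149, 133, 136, 146, 168, 153, 137, 133, 137]
t=3: [139, 154, 169, 171, 166, 137, 149, 168, 173, 168]
t=4: [162, 148, 129, 123, 125, 164, 150, 130, 122, 124]
t=5: [140, 156, 175, 178, 178, 139, 154, 173, 177, 177]
t=6: [159, 143, 121, 113, 112, 160, 144, 123, 114, 112]
t=7: [146, 159, 169, 164, 161, 145, 159, 170, 165, 161]
t=8: [152, 140, 129, 131, 134, 152, 139, 128, 130, 134]
t=9: [154, 166, 179, 179, 176, 155, 167, 179, 180, 176]
t=10: [140, 128, 114, 110, 113, 140, 128, 113, 110, 113]
t=11: [172, 175, 166, 160, 160, 172, 175, 166, 159, 160]
t=12: [119, 119, 128, 136, 138, 119, 119, 128, 136, 138]
t=13: [171, 173, 178, 174, 170, 171, 173, 178, 174, 170]
t=14: [121, 118, 114, 117, 121, 121, 118, 114, 117, 121]
t=15: [172, 169, 166, 168, 172, 172, 169, 166, 168, 172]
t=16: [122, 125, 127, 125, 122, 122, 125, 127, 125, 122]
t=17: [176, 179, 181, 179, 176, 176, 179, 181, 179, 176]
t=18: [113, 110, 108, 110, 113, 113, 110, 108, 110, 113]
t=19: [160, 158, 156, 158, 160, 160, 158, 156, 158, 160]
t=20: [138, 141, 142, 141, 138, 138, 141, 142, 141, 138]
t=21: [168, 165, 164, 165, 168, 168, 165, 164, 165, 168]
t=22: [127, 130, 131, 130, 127, 127, 130, 131, 130, 127]
t=23: [182, 181, 180, 181, 182, 182, 181, 180, 181, 182]
t=24: [106, 107, 108, 107, 106, 106, 107, 108, 107, 106]
t=25: [152, 153, 154, 153, 152, 152, 153, 154, 153, 152]
t=26: [148, 148, 147, 148, 148, 148, 148, 147, 148, 148]
t=27: [155, 155, 156, 155, 155, 155, 155, 156, 155, 155]
t=28: [145, 144, 144, 144, 145, 145, 144, 144, 144, 145]
t=29: [159, 160, 161, 160, 159, 159, 160, 161, 160, 159]
t=30: [138, 137, 136, 137, 138, 138, 137, 136, 137, 138]
t=31: [170, 171, 171, 171, 170, 170, 171, 171, 171, 170]
t=32: [122, 122, 122, 122, 122, 122, 122, 122, 122, 122]
t=33: [175, 175, 175, 175, 175, 175, 175, 175, 175, 175]
t=34: [116, 116, 116, 116, 116, 116, 116, 116, 116, 116]
t=35: [167, 167, 167, 167, 167, 167, 167, 167, 167, 167]
t=36: [128, 128, 128, 128, 128, 128, 128, 128, 128, 128]
t=37: [184, 184, 184, 184, 184, 184, 184, 184, 184, 184]
t=38: [103, 103, 103, 103, 103, 103, 103, 103, 103, 103]
t=39: [148, 148, 148, 148, 148, 148, 148, 148, 148, 148]
t=40: [155, 155, 155, 155, 155, 155, 155, 155, 155, 155]
t=41: [145, 145, 145, 145, 145, 145, 145, 145, 145, 145]
t=42: [159, 159, 159, 159, 159, 159, 159, 159, 159, 159]
t=43: [139, 139, 139, 139, 139, 139, 139, 139, 139, 139]
t=44: [168, 168, 168, 168, 168, 168, 168, 168, 168, 168]
t=45: [126, 126, 126, 126, 126, 126, 126, 126, 126, 126]
t=46: [181, 181, 181, 181, 181, 181, 181, 181, 181, 181]
t=47: [108, 108, 108, 108, 108, 108, 108, 108, 108, 108]
t=48: [155, 155, 155, 155, 155, 155, 155, 155, 155, 155]

Answer: 8
Key observation: The state at step 40, [155, 155, 155, 155, 155, 155, 155, 155, 155, 155], reappears at step 48 — and no state repeats earlier — so the cycle the system enters has period 8.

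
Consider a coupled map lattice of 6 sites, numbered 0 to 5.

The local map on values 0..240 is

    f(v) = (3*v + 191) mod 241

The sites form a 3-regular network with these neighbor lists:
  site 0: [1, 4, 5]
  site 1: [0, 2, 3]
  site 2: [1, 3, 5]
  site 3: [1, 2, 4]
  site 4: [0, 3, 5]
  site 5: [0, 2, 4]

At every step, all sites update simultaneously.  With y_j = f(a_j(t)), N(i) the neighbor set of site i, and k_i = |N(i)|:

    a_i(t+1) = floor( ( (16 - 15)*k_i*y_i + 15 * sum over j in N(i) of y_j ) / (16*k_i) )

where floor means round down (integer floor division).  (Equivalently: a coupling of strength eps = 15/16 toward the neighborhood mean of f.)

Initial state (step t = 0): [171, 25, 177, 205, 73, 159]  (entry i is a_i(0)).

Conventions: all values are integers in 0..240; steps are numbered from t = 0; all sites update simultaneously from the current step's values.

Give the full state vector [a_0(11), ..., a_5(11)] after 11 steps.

Answer: [140, 145, 148, 134, 148, 134]

Derivation:
t=0: [171, 25, 177, 205, 73, 159]
t=1: [132, 171, 106, 140, 164, 208]
t=2: [167, 95, 140, 148, 114, 109]
t=3: [113, 168, 140, 139, 127, 124]
t=4: [123, 108, 139, 142, 85, 88]
t=5: [146, 108, 127, 122, 146, 141]
t=6: [106, 99, 80, 89, 119, 128]
t=7: [53, 136, 110, 95, 109, 94]
t=8: [127, 127, 184, 74, 182, 72]
t=9: [90, 93, 135, 49, 134, 49]
t=10: [150, 149, 139, 147, 136, 145]
t=11: [140, 145, 148, 134, 148, 134]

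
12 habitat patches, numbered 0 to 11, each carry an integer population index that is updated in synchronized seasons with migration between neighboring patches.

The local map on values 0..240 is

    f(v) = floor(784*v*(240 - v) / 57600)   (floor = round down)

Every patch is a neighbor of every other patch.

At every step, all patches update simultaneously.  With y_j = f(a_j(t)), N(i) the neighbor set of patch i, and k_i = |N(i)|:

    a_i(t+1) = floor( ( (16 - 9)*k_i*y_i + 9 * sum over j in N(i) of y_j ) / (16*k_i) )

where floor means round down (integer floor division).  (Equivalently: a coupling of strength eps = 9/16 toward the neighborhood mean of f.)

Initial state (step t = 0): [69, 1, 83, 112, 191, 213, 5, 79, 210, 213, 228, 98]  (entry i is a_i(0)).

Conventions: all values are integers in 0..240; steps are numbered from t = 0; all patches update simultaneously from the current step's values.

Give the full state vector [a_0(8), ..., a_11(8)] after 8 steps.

Answer: [195, 195, 195, 195, 195, 195, 195, 195, 195, 195, 195, 195]

Derivation:
t=0: [69, 1, 83, 112, 191, 213, 5, 79, 210, 213, 228, 98]
t=1: [129, 68, 135, 142, 116, 97, 73, 134, 100, 97, 81, 140]
t=2: [188, 174, 187, 186, 188, 186, 177, 187, 186, 186, 181, 186]
t=3: [136, 145, 136, 137, 136, 137, 143, 136, 137, 137, 141, 137]
t=4: [191, 189, 191, 191, 191, 191, 189, 191, 191, 191, 190, 191]
t=5: [127, 129, 127, 127, 127, 127, 129, 127, 127, 127, 128, 127]
t=6: [194, 194, 194, 194, 194, 194, 194, 194, 194, 194, 194, 194]
t=7: [121, 121, 121, 121, 121, 121, 121, 121, 121, 121, 121, 121]
t=8: [195, 195, 195, 195, 195, 195, 195, 195, 195, 195, 195, 195]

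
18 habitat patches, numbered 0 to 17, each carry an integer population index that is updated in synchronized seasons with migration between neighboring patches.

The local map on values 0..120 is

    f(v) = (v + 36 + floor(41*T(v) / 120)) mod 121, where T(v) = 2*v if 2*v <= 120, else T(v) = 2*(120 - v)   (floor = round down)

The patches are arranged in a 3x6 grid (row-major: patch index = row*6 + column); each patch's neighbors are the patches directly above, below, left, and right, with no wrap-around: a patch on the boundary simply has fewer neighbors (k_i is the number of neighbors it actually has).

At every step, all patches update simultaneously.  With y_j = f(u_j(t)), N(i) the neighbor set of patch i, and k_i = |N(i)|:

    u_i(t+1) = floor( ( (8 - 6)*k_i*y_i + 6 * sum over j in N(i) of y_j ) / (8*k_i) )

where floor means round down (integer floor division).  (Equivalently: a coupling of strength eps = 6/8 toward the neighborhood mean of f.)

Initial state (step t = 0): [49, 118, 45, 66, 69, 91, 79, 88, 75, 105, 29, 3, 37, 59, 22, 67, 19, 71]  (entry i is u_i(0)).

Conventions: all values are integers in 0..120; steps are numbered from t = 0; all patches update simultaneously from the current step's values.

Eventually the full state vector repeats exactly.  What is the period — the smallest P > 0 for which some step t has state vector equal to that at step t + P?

Answer: 2
Key observation: The state at step 11, [17, 17, 17, 17, 17, 17, 17, 17, 17, 17, 17, 17, 17, 17, 17, 17, 17, 17], reappears at step 13 — and no state repeats earlier — so the cycle the system enters has period 2.

Derivation:
t=0: [49, 118, 45, 66, 69, 91, 79, 88, 75, 105, 29, 3, 37, 59, 22, 67, 19, 71]
t=1: [50, 71, 45, 44, 36, 28, 65, 22, 49, 33, 50, 42, 38, 52, 31, 47, 47, 45]
t=2: [43, 80, 89, 102, 102, 96, 77, 47, 97, 109, 106, 105, 31, 65, 80, 102, 115, 110]
t=3: [43, 67, 25, 28, 28, 28, 83, 45, 42, 29, 30, 29, 36, 60, 23, 28, 30, 31]
t=4: [42, 78, 71, 82, 83, 83, 84, 58, 91, 88, 84, 85, 38, 74, 69, 81, 85, 85]
t=5: [43, 39, 21, 22, 22, 23, 60, 19, 19, 23, 23, 23, 40, 37, 21, 21, 22, 23]
t=6: [70, 86, 78, 72, 73, 73, 73, 69, 69, 71, 73, 74, 68, 84, 76, 72, 73, 73]
t=7: [21, 20, 20, 19, 19, 20, 18, 20, 19, 19, 19, 20, 20, 20, 20, 19, 19, 20]
t=8: [68, 69, 68, 67, 67, 68, 68, 68, 68, 67, 67, 68, 67, 69, 68, 67, 67, 68]
t=9: [18, 18, 18, 18, 18, 18, 18, 18, 18, 18, 18, 18, 18, 18, 18, 18, 18, 18]
t=10: [66, 66, 66, 66, 66, 66, 66, 66, 66, 66, 66, 66, 66, 66, 66, 66, 66, 66]
t=11: [17, 17, 17, 17, 17, 17, 17, 17, 17, 17, 17, 17, 17, 17, 17, 17, 17, 17]
t=12: [64, 64, 64, 64, 64, 64, 64, 64, 64, 64, 64, 64, 64, 64, 64, 64, 64, 64]
t=13: [17, 17, 17, 17, 17, 17, 17, 17, 17, 17, 17, 17, 17, 17, 17, 17, 17, 17]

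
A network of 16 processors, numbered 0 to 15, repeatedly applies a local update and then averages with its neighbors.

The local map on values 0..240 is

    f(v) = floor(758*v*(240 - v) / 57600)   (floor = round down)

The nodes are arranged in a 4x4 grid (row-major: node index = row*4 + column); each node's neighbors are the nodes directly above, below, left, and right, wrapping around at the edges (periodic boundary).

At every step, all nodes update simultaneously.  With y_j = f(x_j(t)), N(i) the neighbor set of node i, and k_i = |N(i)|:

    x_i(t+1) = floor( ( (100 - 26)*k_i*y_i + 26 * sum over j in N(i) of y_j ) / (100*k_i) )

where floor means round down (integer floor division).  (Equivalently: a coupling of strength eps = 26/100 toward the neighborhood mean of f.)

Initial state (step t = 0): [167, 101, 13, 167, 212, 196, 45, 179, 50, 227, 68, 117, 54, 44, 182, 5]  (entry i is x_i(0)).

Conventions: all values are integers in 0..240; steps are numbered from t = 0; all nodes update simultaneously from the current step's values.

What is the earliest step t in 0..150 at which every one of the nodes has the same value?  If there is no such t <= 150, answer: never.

Answer: 18
Key observation: Synchronization is absorbing here: once all nodes are equal they stay equal, and step 18 is the first all-equal step.

Derivation:
t=0: [167, 101, 13, 167, 212, 196, 45, 179, 50, 227, 68, 117, 54, 44, 182, 5]  (not all equal)
t=1: [154, 163, 66, 141, 92, 110, 114, 141, 120, 60, 144, 168, 124, 115, 122, 51]  (not all equal)
t=2: [175, 167, 158, 176, 180, 182, 185, 181, 183, 153, 178, 161, 183, 184, 181, 140]  (not all equal)
t=3: [148, 156, 163, 151, 141, 141, 136, 141, 141, 165, 147, 162, 140, 139, 144, 174]  (not all equal)
t=4: [178, 173, 168, 174, 182, 181, 183, 181, 180, 167, 177, 168, 181, 181, 178, 157]  (not all equal)
t=5: [145, 150, 155, 151, 138, 141, 139, 141, 143, 155, 147, 156, 142, 142, 147, 165]  (not all equal)
t=6: [180, 177, 174, 175, 184, 182, 182, 182, 181, 175, 178, 173, 181, 181, 177, 166]  (not all equal)
t=7: [142, 145, 149, 148, 136, 139, 139, 139, 141, 146, 145, 150, 141, 141, 146, 157]  (not all equal)
t=8: [182, 181, 178, 179, 185, 183, 183, 183, 182, 180, 180, 177, 182, 182, 179, 173]  (not all equal)
t=9: [138, 139, 143, 143, 134, 137, 137, 137, 138, 141, 142, 145, 138, 138, 143, 149]  (not all equal)
t=10: [184, 184, 182, 182, 185, 184, 184, 184, 184, 183, 182, 181, 184, 184, 182, 179]  (not all equal)
t=11: [135, 135, 137, 137, 133, 135, 135, 135, 135, 136, 137, 139, 135, 135, 138, 141]  (not all equal)
t=12: [186, 185, 185, 185, 186, 186, 185, 185, 185, 185, 185, 184, 185, 185, 184, 183]  (not all equal)
t=13: [132, 132, 133, 133, 132, 132, 132, 133, 133, 132, 133, 134, 133, 133, 134, 136]  (not all equal)
t=14: [187, 187, 186, 186, 187, 187, 187, 186, 186, 187, 186, 186, 186, 186, 186, 186]  (not all equal)
t=15: [130, 130, 131, 131, 130, 130, 130, 131, 131, 130, 131, 132, 131, 131, 132, 132]  (not all equal)
t=16: [187, 187, 187, 187, 187, 188, 187, 187, 187, 187, 187, 187, 187, 187, 187, 187]  (not all equal)
t=17: [130, 129, 130, 130, 129, 128, 129, 130, 130, 129, 130, 130, 130, 130, 130, 130]  (not all equal)
t=18: [188, 188, 188, 188, 188, 188, 188, 188, 188, 188, 188, 188, 188, 188, 188, 188]  (all equal)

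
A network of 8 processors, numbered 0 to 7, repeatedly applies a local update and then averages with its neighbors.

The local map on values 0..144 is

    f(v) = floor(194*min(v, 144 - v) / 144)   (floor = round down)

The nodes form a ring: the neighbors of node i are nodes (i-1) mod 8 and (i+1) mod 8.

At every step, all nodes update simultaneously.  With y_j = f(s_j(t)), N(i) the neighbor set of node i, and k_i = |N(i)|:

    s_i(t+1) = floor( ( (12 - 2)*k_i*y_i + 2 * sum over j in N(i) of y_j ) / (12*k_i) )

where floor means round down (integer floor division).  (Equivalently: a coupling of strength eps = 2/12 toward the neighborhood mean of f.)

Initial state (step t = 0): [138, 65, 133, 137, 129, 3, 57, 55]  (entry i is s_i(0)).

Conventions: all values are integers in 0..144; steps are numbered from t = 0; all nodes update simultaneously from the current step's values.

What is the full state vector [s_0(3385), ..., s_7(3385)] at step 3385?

Answer: [67, 68, 71, 71, 68, 70, 71, 68]
Key observation: The state at step 32, [94, 93, 90, 90, 93, 91, 90, 93], reappears at step 36: the system is in a cycle of period 4 from step 32 on.  Therefore the state at step 3385 equals the state at step 32 + ((3385 - 32) mod 4) = 33, which is [67, 68, 71, 71, 68, 70, 71, 68].

Derivation:
t=0: [138, 65, 133, 137, 129, 3, 57, 55]
t=1: [20, 74, 19, 10, 17, 11, 69, 68]
t=2: [37, 82, 29, 14, 20, 21, 85, 85]
t=3: [54, 76, 40, 20, 25, 32, 74, 76]
t=4: [75, 86, 53, 28, 33, 46, 89, 89]
t=5: [89, 78, 68, 40, 44, 60, 72, 75]
t=6: [76, 87, 87, 56, 60, 79, 95, 90]
t=7: [88, 77, 75, 75, 80, 84, 68, 73]
t=8: [77, 88, 91, 91, 86, 81, 90, 93]
t=9: [86, 75, 71, 71, 77, 82, 72, 70]
t=10: [80, 91, 94, 94, 89, 84, 95, 92]
t=11: [83, 71, 67, 67, 73, 78, 67, 71]
t=12: [84, 93, 90, 90, 94, 88, 90, 93]
t=13: [78, 69, 71, 71, 68, 74, 71, 69]
t=14: [88, 91, 94, 94, 91, 93, 94, 91]
t=15: [74, 71, 67, 67, 70, 68, 67, 71]
t=16: [94, 94, 90, 90, 93, 91, 90, 94]
t=17: [67, 67, 71, 71, 68, 70, 71, 67]
t=18: [90, 90, 94, 94, 91, 93, 94, 90]
t=19: [72, 71, 67, 67, 70, 68, 67, 71]
t=20: [96, 94, 90, 90, 93, 91, 90, 94]
t=21: [64, 67, 71, 71, 68, 70, 71, 67]
t=22: [86, 90, 94, 94, 91, 93, 94, 90]
t=23: [77, 72, 67, 67, 70, 68, 67, 72]
t=24: [91, 95, 90, 90, 93, 91, 90, 95]
t=25: [70, 66, 71, 71, 68, 70, 71, 66]
t=26: [93, 89, 94, 94, 91, 93, 94, 89]
t=27: [69, 72, 67, 67, 70, 68, 67, 72]
t=28: [92, 96, 90, 90, 93, 91, 90, 96]
t=29: [69, 65, 71, 71, 68, 70, 71, 65]
t=30: [91, 88, 94, 94, 91, 93, 94, 88]
t=31: [71, 74, 67, 67, 70, 68, 67, 74]
t=32: [94, 93, 90, 90, 93, 91, 90, 93]
t=33: [67, 68, 71, 71, 68, 70, 71, 68]
t=34: [90, 91, 94, 94, 91, 93, 94, 91]
t=35: [71, 70, 67, 67, 70, 68, 67, 70]
t=36: [94, 93, 90, 90, 93, 91, 90, 93]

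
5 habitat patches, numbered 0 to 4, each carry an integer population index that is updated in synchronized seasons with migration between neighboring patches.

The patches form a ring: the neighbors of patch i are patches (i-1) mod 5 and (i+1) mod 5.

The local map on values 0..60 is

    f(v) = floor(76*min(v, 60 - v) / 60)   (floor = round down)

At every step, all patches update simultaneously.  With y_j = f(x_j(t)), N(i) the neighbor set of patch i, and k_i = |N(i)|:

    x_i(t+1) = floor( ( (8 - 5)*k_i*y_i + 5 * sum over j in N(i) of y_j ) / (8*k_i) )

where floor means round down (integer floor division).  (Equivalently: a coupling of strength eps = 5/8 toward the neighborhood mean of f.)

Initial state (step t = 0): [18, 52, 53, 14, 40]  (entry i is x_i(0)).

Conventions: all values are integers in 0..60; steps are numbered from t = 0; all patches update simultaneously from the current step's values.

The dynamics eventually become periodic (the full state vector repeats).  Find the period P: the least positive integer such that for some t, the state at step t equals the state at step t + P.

Simulating step by step:
t=0: [18, 52, 53, 14, 40]
t=1: [19, 13, 11, 16, 21]
t=2: [22, 17, 16, 19, 23]
t=3: [25, 22, 21, 24, 26]
t=4: [30, 27, 27, 29, 31]
t=5: [36, 35, 34, 35, 36]
t=6: [30, 31, 31, 31, 30]
t=7: [37, 36, 36, 36, 37]
t=8: [29, 29, 30, 29, 29]
t=9: [36, 36, 36, 36, 36]
t=10: [30, 30, 30, 30, 30]
t=11: [38, 38, 38, 38, 38]
t=12: [27, 27, 27, 27, 27]
t=13: [34, 34, 34, 34, 34]
t=14: [32, 32, 32, 32, 32]
t=15: [35, 35, 35, 35, 35]
t=16: [31, 31, 31, 31, 31]
t=17: [36, 36, 36, 36, 36]

Answer: 8
Key observation: The state at step 9, [36, 36, 36, 36, 36], reappears at step 17 — and no state repeats earlier — so the cycle the system enters has period 8.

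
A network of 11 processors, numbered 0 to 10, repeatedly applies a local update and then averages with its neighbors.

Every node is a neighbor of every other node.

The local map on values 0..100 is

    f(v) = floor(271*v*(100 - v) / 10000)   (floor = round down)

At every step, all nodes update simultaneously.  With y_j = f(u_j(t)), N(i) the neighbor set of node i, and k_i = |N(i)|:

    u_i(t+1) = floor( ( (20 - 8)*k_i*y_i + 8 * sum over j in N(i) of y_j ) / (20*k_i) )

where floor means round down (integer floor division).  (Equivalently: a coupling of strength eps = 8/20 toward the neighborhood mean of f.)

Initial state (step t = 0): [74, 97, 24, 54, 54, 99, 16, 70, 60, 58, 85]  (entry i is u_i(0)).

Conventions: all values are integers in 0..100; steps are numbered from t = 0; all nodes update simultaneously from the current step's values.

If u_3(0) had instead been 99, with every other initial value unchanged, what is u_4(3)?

Simulating step by step:
t=0: [74, 97, 24, 99, 54, 99, 16, 70, 60, 58, 85]
t=1: [46, 21, 44, 18, 54, 18, 37, 48, 53, 54, 36]
t=2: [63, 50, 62, 47, 63, 47, 61, 63, 63, 63, 60]
t=3: [63, 65, 63, 65, 63, 65, 64, 63, 63, 63, 64]

Answer: u_4(3) = 63
Key observation: This trace re-runs the system from the modified initial state.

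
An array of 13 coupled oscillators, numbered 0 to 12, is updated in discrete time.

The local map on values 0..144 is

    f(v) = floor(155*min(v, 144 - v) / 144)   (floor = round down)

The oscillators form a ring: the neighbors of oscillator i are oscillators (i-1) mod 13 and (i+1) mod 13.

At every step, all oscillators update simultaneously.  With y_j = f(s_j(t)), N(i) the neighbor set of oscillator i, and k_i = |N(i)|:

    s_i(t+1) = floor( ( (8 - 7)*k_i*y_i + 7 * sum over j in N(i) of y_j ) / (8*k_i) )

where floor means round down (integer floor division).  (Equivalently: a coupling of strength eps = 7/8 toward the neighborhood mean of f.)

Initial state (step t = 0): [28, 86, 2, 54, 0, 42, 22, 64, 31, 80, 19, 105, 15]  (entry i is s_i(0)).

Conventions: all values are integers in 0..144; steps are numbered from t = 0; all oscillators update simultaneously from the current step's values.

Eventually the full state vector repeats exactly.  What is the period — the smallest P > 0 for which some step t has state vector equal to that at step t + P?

Answer: 2
Key observation: The state at step 17, [73, 73, 73, 73, 74, 74, 74, 74, 74, 74, 74, 74, 74], reappears at step 19 — and no state repeats earlier — so the cycle the system enters has period 2.

Derivation:
t=0: [28, 86, 2, 54, 0, 42, 22, 64, 31, 80, 19, 105, 15]
t=1: [37, 21, 52, 8, 45, 15, 52, 33, 63, 31, 50, 20, 33]
t=2: [29, 43, 20, 46, 16, 47, 29, 57, 38, 56, 30, 41, 30]
t=3: [38, 28, 44, 22, 45, 27, 52, 38, 57, 39, 49, 33, 36]
t=4: [34, 41, 29, 44, 28, 48, 37, 55, 43, 54, 39, 43, 37]
t=5: [40, 34, 43, 32, 46, 36, 53, 44, 56, 45, 50, 40, 40]
t=6: [39, 43, 36, 45, 37, 51, 44, 57, 49, 55, 46, 47, 43]
t=7: [45, 40, 45, 39, 49, 44, 56, 50, 59, 51, 53, 47, 45]
t=8: [45, 47, 42, 48, 45, 54, 51, 60, 54, 59, 52, 52, 48]
t=9: [50, 46, 49, 47, 53, 51, 60, 57, 62, 57, 58, 53, 51]
t=10: [51, 52, 49, 53, 52, 59, 58, 64, 61, 63, 59, 57, 54]
t=11: [56, 53, 55, 53, 59, 59, 65, 64, 67, 64, 63, 60, 57]
t=12: [59, 59, 57, 60, 60, 65, 65, 70, 68, 69, 66, 64, 61]
t=13: [63, 62, 63, 62, 66, 66, 71, 71, 74, 72, 71, 68, 65]
t=14: [67, 66, 66, 68, 68, 73, 73, 75, 76, 75, 75, 72, 69]
t=15: [72, 71, 71, 72, 74, 74, 75, 74, 73, 73, 75, 74, 74]
t=16: [75, 76, 76, 75, 75, 74, 74, 75, 75, 75, 75, 74, 75]
t=17: [73, 73, 73, 73, 74, 74, 74, 74, 74, 74, 74, 74, 74]
t=18: [75, 76, 76, 75, 75, 75, 75, 75, 75, 75, 75, 75, 75]
t=19: [73, 73, 73, 73, 74, 74, 74, 74, 74, 74, 74, 74, 74]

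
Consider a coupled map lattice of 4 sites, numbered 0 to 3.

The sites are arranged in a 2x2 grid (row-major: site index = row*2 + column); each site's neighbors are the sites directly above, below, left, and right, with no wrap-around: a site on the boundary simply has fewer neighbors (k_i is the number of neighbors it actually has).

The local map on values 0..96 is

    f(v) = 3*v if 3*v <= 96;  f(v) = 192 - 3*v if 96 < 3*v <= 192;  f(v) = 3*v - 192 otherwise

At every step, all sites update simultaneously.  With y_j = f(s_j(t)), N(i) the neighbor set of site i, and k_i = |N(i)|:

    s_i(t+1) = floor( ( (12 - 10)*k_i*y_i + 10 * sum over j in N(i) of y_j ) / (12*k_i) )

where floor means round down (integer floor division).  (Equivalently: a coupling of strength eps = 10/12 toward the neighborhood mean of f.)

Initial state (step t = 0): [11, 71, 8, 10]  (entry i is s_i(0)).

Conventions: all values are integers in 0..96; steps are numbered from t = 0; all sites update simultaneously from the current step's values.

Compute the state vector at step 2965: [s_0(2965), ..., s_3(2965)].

Answer: [48, 48, 48, 48]
Key observation: The state at step 11, [48, 48, 48, 48], reappears at step 12: the system is in a cycle of period 1 from step 11 on.  Therefore the state at step 2965 equals the state at step 11 + ((2965 - 11) mod 1) = 11, which is [48, 48, 48, 48].

Derivation:
t=0: [11, 71, 8, 10]
t=1: [24, 29, 30, 23]
t=2: [85, 73, 73, 85]
t=3: [33, 57, 57, 33]
t=4: [33, 81, 81, 33]
t=5: [58, 86, 86, 58]
t=6: [58, 26, 26, 58]
t=7: [68, 28, 28, 68]
t=8: [72, 24, 24, 72]
t=9: [64, 32, 32, 64]
t=10: [80, 16, 16, 80]
t=11: [48, 48, 48, 48]
t=12: [48, 48, 48, 48]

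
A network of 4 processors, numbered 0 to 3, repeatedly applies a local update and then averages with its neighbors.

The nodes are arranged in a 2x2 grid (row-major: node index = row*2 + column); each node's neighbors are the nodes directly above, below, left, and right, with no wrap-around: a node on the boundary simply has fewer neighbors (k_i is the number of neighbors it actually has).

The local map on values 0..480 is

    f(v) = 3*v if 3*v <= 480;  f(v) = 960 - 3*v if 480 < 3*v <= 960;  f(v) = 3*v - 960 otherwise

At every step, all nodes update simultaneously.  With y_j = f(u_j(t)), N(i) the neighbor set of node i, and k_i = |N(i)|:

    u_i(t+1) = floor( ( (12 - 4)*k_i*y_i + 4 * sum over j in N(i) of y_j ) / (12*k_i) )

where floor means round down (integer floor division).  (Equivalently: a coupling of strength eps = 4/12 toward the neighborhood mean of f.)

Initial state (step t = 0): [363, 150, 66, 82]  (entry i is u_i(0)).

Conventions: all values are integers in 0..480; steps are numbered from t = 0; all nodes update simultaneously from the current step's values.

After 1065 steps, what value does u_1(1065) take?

Answer: u_1(1065) = 192
Key observation: The state at step 12, [384, 384, 384, 384], reappears at step 14: the system is in a cycle of period 2 from step 12 on.  Therefore the state at step 1065 equals the state at step 12 + ((1065 - 12) mod 2) = 13, which is [192, 192, 192, 192].

Derivation:
t=0: [363, 150, 66, 82]
t=1: [194, 362, 194, 272]
t=2: [336, 171, 339, 180]
t=3: [116, 376, 116, 364]
t=4: [318, 192, 312, 174]
t=5: [72, 330, 90, 360]
t=6: [194, 76, 236, 130]
t=7: [332, 280, 296, 340]
t=8: [56, 96, 64, 72]
t=9: [192, 256, 192, 224]
t=10: [352, 240, 368, 288]
t=11: [128, 192, 128, 128]
t=12: [384, 384, 384, 384]
t=13: [192, 192, 192, 192]
t=14: [384, 384, 384, 384]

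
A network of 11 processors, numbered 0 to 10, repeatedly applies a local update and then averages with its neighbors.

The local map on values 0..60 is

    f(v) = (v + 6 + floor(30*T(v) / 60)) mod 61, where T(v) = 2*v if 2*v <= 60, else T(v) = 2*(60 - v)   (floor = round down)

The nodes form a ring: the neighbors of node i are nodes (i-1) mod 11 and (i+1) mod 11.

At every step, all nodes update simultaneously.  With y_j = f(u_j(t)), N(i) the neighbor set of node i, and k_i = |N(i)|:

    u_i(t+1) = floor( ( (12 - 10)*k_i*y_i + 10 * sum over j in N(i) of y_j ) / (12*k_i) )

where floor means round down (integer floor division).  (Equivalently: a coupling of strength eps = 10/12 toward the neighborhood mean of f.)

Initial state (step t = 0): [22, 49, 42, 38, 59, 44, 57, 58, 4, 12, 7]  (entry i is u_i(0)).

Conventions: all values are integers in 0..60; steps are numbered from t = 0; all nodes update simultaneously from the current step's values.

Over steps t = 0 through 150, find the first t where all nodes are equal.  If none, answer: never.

Answer: 38
Key observation: Synchronization is absorbing here: once all nodes are equal they stay equal, and step 38 is the first all-equal step.

Derivation:
t=0: [22, 49, 42, 38, 59, 44, 57, 58, 4, 12, 7]  (not all equal)
t=1: [18, 23, 5, 5, 5, 5, 5, 8, 16, 19, 36]  (not all equal)
t=2: [30, 32, 31, 16, 16, 16, 18, 26, 33, 25, 36]  (not all equal)
t=3: [5, 5, 18, 24, 38, 39, 47, 29, 48, 13, 26]  (not all equal)
t=4: [33, 26, 36, 28, 25, 5, 4, 4, 15, 31, 29]  (not all equal)
t=5: [26, 13, 25, 25, 16, 31, 14, 23, 13, 17, 4]  (not all equal)
t=6: [28, 52, 46, 48, 31, 30, 29, 36, 43, 25, 43]  (not all equal)
t=7: [4, 3, 5, 5, 5, 4, 4, 4, 26, 13, 24]  (not all equal)
t=8: [29, 14, 14, 16, 15, 14, 14, 32, 28, 52, 28]  (not all equal)
t=9: [15, 21, 35, 35, 36, 34, 21, 15, 4, 1, 3]  (not all equal)
t=10: [31, 25, 22, 5, 5, 22, 25, 31, 20, 12, 20]  (not all equal)
t=11: [43, 32, 38, 30, 30, 38, 32, 43, 22, 43, 22]  (not all equal)
t=12: [23, 5, 5, 5, 5, 5, 5, 23, 12, 42, 12]  (not all equal)
t=13: [27, 31, 16, 16, 16, 16, 31, 27, 28, 25, 28]  (not all equal)
t=14: [12, 41, 24, 38, 38, 24, 41, 12, 48, 10, 48]  (not all equal)
t=15: [9, 35, 13, 25, 25, 13, 35, 9, 24, 8, 24]  (not all equal)
t=16: [28, 24, 30, 46, 46, 30, 24, 28, 28, 48, 28]  (not all equal)
t=17: [23, 11, 25, 5, 5, 25, 11, 23, 2, 1, 2]  (not all equal)
t=18: [24, 49, 27, 32, 32, 27, 49, 24, 26, 9, 26]  (not all equal)
t=19: [35, 48, 14, 27, 27, 14, 48, 35, 42, 52, 42]  (not all equal)
t=20: [5, 17, 32, 49, 49, 32, 17, 5, 5, 5, 5]  (not all equal)
t=21: [26, 15, 19, 5, 5, 19, 15, 26, 16, 16, 16]  (not all equal)
t=22: [40, 48, 29, 27, 27, 29, 48, 40, 46, 38, 46]  (not all equal)
t=23: [5, 4, 27, 36, 36, 27, 4, 5, 5, 5, 5]  (not all equal)
t=24: [15, 34, 17, 27, 27, 17, 34, 15, 16, 16, 16]  (not all equal)
t=25: [23, 32, 33, 51, 51, 33, 32, 23, 37, 38, 37]  (not all equal)
t=26: [12, 24, 5, 5, 5, 5, 24, 12, 24, 5, 24]  (not all equal)
t=27: [50, 28, 31, 16, 16, 31, 28, 50, 28, 47, 28]  (not all equal)
t=28: [1, 4, 17, 24, 24, 17, 4, 1, 4, 1, 4]  (not all equal)
t=29: [13, 22, 35, 48, 48, 35, 22, 13, 9, 13, 9]  (not all equal)
t=30: [36, 23, 23, 5, 5, 23, 23, 36, 30, 25, 30]  (not all equal)
t=31: [24, 32, 37, 31, 31, 37, 32, 24, 26, 13, 26]  (not all equal)
t=32: [35, 25, 5, 5, 5, 5, 25, 35, 45, 53, 45]  (not all equal)
t=33: [26, 18, 32, 16, 16, 32, 18, 26, 5, 5, 5]  (not all equal)
t=34: [33, 33, 34, 24, 24, 34, 33, 33, 33, 16, 33]  (not all equal)
t=35: [5, 5, 25, 33, 33, 25, 5, 5, 18, 10, 18]  (not all equal)
t=36: [26, 32, 18, 26, 26, 18, 32, 26, 24, 39, 24]  (not all equal)
t=37: [34, 42, 33, 51, 51, 33, 42, 34, 35, 45, 35]  (not all equal)
t=38: [5, 5, 5, 5, 5, 5, 5, 5, 5, 5, 5]  (all equal)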